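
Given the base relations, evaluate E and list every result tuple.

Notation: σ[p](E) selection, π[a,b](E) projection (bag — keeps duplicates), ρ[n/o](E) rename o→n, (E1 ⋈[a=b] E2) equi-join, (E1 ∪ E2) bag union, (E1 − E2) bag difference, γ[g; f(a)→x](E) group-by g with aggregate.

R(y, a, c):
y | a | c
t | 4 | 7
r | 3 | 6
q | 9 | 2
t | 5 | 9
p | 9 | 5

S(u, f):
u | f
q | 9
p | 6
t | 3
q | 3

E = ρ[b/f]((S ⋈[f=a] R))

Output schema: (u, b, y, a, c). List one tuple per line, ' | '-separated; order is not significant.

Stepwise |·|:
  S → 4
  R → 5
  (S ⋈[f=a] R) → 4
  ρ[b/f]((S ⋈[f=a] R)) → 4

== RESULT ==
u | b | y | a | c
q | 3 | r | 3 | 6
q | 9 | p | 9 | 5
q | 9 | q | 9 | 2
t | 3 | r | 3 | 6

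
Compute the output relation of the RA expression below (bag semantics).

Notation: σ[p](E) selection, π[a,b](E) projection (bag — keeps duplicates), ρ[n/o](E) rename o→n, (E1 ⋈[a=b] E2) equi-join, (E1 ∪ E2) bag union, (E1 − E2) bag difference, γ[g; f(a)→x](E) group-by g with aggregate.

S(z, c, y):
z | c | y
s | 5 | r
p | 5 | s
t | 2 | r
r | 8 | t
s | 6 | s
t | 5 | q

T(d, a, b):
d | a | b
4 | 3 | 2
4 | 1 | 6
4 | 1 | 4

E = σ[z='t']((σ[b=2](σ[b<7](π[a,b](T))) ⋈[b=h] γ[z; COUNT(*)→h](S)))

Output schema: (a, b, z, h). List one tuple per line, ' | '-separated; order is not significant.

Row counts bottom-up:
  T → 3
  π[a,b](T) → 3
  σ[b<7](π[a,b](T)) → 3
  σ[b=2](σ[b<7](π[a,b](T))) → 1
  S → 6
  γ[z; COUNT(*)→h](S) → 4
  (σ[b=2](σ[b<7](π[a,b](T))) ⋈[b=h] γ[z; COUNT(*)→h](S)) → 2
  σ[z='t']((σ[b=2](σ[b<7](π[a,b](T))) ⋈[b=h] γ[z; COUNT(*)→h](S))) → 1

== RESULT ==
a | b | z | h
3 | 2 | t | 2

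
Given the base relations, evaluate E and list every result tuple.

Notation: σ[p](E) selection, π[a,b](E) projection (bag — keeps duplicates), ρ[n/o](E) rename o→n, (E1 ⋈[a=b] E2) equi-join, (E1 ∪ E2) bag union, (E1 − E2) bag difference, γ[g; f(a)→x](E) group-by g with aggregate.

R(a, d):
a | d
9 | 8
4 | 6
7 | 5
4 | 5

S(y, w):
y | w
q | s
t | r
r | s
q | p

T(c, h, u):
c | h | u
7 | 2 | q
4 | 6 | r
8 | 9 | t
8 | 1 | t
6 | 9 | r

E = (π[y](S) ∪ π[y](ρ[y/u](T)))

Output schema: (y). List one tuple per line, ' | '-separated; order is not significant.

Row counts bottom-up:
  S → 4
  π[y](S) → 4
  T → 5
  ρ[y/u](T) → 5
  π[y](ρ[y/u](T)) → 5
  (π[y](S) ∪ π[y](ρ[y/u](T))) → 9

== RESULT ==
y
q
q
q
r
r
r
t
t
t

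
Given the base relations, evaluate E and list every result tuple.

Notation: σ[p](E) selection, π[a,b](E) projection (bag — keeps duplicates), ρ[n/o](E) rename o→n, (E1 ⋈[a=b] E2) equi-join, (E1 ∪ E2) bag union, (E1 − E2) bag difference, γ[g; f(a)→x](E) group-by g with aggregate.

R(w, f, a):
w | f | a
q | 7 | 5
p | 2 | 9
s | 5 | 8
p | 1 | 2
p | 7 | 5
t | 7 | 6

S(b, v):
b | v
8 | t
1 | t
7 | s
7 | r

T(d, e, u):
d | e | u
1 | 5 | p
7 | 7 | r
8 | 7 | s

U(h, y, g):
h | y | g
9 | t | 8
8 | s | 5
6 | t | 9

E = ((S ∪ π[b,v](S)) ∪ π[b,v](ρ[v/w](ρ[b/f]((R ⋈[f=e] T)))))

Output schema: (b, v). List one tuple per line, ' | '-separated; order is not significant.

Stepwise |·|:
  S → 4
  S → 4
  π[b,v](S) → 4
  (S ∪ π[b,v](S)) → 8
  R → 6
  T → 3
  (R ⋈[f=e] T) → 7
  ρ[b/f]((R ⋈[f=e] T)) → 7
  ρ[v/w](ρ[b/f]((R ⋈[f=e] T))) → 7
  π[b,v](ρ[v/w](ρ[b/f]((R ⋈[f=e] T)))) → 7
  ((S ∪ π[b,v](S)) ∪ π[b,v](ρ[v/w](ρ[b/f]((R ⋈[f=e] T))))) → 15

== RESULT ==
b | v
1 | t
1 | t
5 | s
7 | p
7 | p
7 | q
7 | q
7 | r
7 | r
7 | s
7 | s
7 | t
7 | t
8 | t
8 | t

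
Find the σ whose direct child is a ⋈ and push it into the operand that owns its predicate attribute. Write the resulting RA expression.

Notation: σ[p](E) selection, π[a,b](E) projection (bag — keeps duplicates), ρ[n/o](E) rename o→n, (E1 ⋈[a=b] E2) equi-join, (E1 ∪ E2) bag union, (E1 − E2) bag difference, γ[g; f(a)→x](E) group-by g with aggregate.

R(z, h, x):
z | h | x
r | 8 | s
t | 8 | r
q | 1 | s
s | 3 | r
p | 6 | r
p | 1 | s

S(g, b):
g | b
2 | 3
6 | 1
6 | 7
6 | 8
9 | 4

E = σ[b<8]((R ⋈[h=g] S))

σ filters on b, owned by the right side.
E' = (R ⋈[h=g] σ[b<8](S))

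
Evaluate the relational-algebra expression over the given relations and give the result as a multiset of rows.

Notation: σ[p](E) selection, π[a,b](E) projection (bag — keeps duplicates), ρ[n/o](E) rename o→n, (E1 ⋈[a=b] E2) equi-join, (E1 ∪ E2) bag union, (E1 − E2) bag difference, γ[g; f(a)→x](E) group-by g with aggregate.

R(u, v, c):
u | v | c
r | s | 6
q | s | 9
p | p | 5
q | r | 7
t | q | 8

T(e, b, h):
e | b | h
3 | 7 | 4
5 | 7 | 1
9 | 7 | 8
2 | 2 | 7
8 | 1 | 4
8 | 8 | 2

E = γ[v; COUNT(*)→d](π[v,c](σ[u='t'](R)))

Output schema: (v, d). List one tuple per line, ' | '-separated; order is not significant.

Row counts bottom-up:
  R → 5
  σ[u='t'](R) → 1
  π[v,c](σ[u='t'](R)) → 1
  γ[v; COUNT(*)→d](π[v,c](σ[u='t'](R))) → 1

== RESULT ==
v | d
q | 1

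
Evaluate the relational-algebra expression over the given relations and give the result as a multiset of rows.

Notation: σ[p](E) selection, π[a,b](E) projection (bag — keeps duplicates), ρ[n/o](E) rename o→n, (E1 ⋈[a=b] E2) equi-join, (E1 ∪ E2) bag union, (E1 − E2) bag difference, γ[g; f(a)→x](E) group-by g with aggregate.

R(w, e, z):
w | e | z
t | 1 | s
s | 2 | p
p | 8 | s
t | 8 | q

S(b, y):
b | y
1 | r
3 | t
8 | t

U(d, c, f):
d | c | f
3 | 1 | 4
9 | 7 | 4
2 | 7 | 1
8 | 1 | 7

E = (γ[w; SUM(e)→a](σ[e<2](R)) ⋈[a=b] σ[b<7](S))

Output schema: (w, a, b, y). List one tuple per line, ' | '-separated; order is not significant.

Subexpression sizes:
  R → 4
  σ[e<2](R) → 1
  γ[w; SUM(e)→a](σ[e<2](R)) → 1
  S → 3
  σ[b<7](S) → 2
  (γ[w; SUM(e)→a](σ[e<2](R)) ⋈[a=b] σ[b<7](S)) → 1

== RESULT ==
w | a | b | y
t | 1 | 1 | r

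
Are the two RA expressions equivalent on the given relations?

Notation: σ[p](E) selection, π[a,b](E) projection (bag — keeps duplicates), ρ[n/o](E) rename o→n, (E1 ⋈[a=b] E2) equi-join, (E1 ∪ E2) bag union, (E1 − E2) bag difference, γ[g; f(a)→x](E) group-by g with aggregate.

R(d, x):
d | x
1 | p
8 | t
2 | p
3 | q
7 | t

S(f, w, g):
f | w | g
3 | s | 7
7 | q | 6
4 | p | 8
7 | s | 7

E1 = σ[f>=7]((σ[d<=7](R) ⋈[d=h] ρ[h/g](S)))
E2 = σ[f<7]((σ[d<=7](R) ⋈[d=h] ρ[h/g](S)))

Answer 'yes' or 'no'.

E1 per-node cardinality:
  R → 5
  σ[d<=7](R) → 4
  S → 4
  ρ[h/g](S) → 4
  (σ[d<=7](R) ⋈[d=h] ρ[h/g](S)) → 2
  σ[f>=7]((σ[d<=7](R) ⋈[d=h] ρ[h/g](S))) → 1
E2 per-node cardinality:
  R → 5
  σ[d<=7](R) → 4
  S → 4
  ρ[h/g](S) → 4
  (σ[d<=7](R) ⋈[d=h] ρ[h/g](S)) → 2
  σ[f<7]((σ[d<=7](R) ⋈[d=h] ρ[h/g](S))) → 1

E1 result:
d | x | f | w | h
7 | t | 7 | s | 7
E2 result:
d | x | f | w | h
7 | t | 3 | s | 7
Witness: (7, 't', 7, 's', 7) appears 1× in E1 but 0× in E2.

no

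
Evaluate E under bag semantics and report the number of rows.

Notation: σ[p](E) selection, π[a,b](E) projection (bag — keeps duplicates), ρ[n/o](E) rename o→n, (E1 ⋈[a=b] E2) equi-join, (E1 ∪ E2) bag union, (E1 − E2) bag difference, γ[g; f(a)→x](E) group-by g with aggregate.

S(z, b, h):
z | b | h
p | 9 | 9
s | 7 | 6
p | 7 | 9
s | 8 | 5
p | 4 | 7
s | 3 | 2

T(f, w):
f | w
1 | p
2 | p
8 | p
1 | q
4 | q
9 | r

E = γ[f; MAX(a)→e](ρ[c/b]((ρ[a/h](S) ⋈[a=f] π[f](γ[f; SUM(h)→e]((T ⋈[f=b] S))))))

Subexpression sizes:
  S → 6
  ρ[a/h](S) → 6
  T → 6
  S → 6
  (T ⋈[f=b] S) → 3
  γ[f; SUM(h)→e]((T ⋈[f=b] S)) → 3
  π[f](γ[f; SUM(h)→e]((T ⋈[f=b] S))) → 3
  (ρ[a/h](S) ⋈[a=f] π[f](γ[f; SUM(h)→e]((T ⋈[f=b] S)))) → 2
  ρ[c/b]((ρ[a/h](S) ⋈[a=f] π[f](γ[f; SUM(h)→e]((T ⋈[f=b] S))))) → 2
  γ[f; MAX(a)→e](ρ[c/b]((ρ[a/h](S) ⋈[a=f] π[f](γ[f; SUM(h)→e]((T ⋈[f=b] S)))))) → 1

|E| = 1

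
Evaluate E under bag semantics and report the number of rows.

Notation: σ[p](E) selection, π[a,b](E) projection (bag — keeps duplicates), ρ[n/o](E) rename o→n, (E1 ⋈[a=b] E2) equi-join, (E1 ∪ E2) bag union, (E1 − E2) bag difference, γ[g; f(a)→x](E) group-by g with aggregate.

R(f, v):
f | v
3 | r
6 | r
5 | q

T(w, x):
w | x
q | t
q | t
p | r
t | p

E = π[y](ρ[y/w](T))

Stepwise |·|:
  T → 4
  ρ[y/w](T) → 4
  π[y](ρ[y/w](T)) → 4

|E| = 4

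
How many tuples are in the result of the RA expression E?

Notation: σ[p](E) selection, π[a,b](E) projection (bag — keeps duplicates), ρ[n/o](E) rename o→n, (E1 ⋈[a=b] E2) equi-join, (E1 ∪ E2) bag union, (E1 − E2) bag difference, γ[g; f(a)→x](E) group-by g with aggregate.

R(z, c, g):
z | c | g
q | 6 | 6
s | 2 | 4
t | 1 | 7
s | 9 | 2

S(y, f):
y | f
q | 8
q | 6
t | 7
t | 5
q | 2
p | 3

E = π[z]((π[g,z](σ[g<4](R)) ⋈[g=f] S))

Per-node cardinality:
  R → 4
  σ[g<4](R) → 1
  π[g,z](σ[g<4](R)) → 1
  S → 6
  (π[g,z](σ[g<4](R)) ⋈[g=f] S) → 1
  π[z]((π[g,z](σ[g<4](R)) ⋈[g=f] S)) → 1

|E| = 1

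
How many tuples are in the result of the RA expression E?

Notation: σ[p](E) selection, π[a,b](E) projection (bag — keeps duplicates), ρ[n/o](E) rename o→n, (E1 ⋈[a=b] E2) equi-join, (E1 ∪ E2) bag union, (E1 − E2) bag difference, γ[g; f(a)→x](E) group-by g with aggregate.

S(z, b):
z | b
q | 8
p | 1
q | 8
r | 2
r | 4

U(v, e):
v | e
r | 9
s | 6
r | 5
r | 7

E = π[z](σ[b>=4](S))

Subexpression sizes:
  S → 5
  σ[b>=4](S) → 3
  π[z](σ[b>=4](S)) → 3

|E| = 3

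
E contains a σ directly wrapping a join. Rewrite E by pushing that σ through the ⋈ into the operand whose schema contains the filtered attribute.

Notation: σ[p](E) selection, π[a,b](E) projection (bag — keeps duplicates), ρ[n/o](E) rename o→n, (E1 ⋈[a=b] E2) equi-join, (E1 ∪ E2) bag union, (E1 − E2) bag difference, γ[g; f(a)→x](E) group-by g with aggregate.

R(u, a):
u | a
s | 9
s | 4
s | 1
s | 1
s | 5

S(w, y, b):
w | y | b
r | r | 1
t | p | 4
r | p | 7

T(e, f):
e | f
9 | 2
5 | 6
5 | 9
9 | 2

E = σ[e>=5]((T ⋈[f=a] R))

σ filters on e, owned by the left side.
E' = (σ[e>=5](T) ⋈[f=a] R)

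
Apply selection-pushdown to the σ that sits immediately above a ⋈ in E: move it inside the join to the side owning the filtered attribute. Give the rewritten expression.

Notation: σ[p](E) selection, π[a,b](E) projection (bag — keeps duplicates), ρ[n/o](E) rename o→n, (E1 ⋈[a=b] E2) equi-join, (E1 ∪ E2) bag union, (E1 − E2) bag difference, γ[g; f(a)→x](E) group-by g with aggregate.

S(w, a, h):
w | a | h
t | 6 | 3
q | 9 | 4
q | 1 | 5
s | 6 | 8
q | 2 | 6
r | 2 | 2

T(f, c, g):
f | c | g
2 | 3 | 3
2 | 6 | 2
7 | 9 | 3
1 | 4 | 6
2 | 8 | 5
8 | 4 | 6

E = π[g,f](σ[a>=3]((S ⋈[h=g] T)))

σ filters on a, owned by the left side.
E' = π[g,f]((σ[a>=3](S) ⋈[h=g] T))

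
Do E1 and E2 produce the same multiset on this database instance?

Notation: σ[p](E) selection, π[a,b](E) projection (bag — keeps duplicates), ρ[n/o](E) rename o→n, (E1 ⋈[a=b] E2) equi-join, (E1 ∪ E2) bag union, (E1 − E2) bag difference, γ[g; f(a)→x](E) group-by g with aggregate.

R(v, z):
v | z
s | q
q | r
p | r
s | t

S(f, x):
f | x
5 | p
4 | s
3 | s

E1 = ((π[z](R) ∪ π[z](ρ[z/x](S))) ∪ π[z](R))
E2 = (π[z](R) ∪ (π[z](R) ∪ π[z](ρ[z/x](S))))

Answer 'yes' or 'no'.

E1 row counts bottom-up:
  R → 4
  π[z](R) → 4
  S → 3
  ρ[z/x](S) → 3
  π[z](ρ[z/x](S)) → 3
  (π[z](R) ∪ π[z](ρ[z/x](S))) → 7
  R → 4
  π[z](R) → 4
  ((π[z](R) ∪ π[z](ρ[z/x](S))) ∪ π[z](R)) → 11
E2 row counts bottom-up:
  R → 4
  π[z](R) → 4
  R → 4
  π[z](R) → 4
  S → 3
  ρ[z/x](S) → 3
  π[z](ρ[z/x](S)) → 3
  (π[z](R) ∪ π[z](ρ[z/x](S))) → 7
  (π[z](R) ∪ (π[z](R) ∪ π[z](ρ[z/x](S)))) → 11

E1 and E2 produce the same multiset:
z
p
q
q
r
r
r
r
s
s
t
t

yes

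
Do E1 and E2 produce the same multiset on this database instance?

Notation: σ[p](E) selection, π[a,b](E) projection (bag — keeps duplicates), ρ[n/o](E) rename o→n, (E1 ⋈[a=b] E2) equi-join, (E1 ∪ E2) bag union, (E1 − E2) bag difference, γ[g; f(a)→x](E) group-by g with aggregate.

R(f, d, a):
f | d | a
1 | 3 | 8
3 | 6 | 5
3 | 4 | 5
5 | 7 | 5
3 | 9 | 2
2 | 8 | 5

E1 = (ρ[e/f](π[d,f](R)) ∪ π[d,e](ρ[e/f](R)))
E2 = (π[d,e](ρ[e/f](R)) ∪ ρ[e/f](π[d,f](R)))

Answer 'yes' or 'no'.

E1 subexpression sizes:
  R → 6
  π[d,f](R) → 6
  ρ[e/f](π[d,f](R)) → 6
  R → 6
  ρ[e/f](R) → 6
  π[d,e](ρ[e/f](R)) → 6
  (ρ[e/f](π[d,f](R)) ∪ π[d,e](ρ[e/f](R))) → 12
E2 subexpression sizes:
  R → 6
  ρ[e/f](R) → 6
  π[d,e](ρ[e/f](R)) → 6
  R → 6
  π[d,f](R) → 6
  ρ[e/f](π[d,f](R)) → 6
  (π[d,e](ρ[e/f](R)) ∪ ρ[e/f](π[d,f](R))) → 12

E1 and E2 produce the same multiset:
d | e
3 | 1
3 | 1
4 | 3
4 | 3
6 | 3
6 | 3
7 | 5
7 | 5
8 | 2
8 | 2
9 | 3
9 | 3

yes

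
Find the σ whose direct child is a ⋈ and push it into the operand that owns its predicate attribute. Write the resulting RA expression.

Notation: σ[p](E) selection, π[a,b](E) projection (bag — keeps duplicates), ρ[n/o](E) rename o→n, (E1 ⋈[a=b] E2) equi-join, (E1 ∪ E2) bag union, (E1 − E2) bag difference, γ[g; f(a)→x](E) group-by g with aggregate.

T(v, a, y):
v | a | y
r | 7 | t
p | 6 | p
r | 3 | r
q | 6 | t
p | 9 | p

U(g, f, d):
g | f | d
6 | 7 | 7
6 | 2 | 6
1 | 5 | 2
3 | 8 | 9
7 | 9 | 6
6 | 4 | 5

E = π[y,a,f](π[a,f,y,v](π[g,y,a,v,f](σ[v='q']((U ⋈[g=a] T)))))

σ filters on v, owned by the right side.
E' = π[y,a,f](π[a,f,y,v](π[g,y,a,v,f]((U ⋈[g=a] σ[v='q'](T)))))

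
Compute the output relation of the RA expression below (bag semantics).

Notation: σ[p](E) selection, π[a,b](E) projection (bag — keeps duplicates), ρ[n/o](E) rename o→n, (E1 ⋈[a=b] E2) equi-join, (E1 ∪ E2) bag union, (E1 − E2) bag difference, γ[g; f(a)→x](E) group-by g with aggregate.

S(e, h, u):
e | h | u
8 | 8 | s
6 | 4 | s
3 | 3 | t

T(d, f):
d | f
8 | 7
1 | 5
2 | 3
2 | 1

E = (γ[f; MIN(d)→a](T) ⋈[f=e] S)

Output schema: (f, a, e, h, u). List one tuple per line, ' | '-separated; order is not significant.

Stepwise |·|:
  T → 4
  γ[f; MIN(d)→a](T) → 4
  S → 3
  (γ[f; MIN(d)→a](T) ⋈[f=e] S) → 1

== RESULT ==
f | a | e | h | u
3 | 2 | 3 | 3 | t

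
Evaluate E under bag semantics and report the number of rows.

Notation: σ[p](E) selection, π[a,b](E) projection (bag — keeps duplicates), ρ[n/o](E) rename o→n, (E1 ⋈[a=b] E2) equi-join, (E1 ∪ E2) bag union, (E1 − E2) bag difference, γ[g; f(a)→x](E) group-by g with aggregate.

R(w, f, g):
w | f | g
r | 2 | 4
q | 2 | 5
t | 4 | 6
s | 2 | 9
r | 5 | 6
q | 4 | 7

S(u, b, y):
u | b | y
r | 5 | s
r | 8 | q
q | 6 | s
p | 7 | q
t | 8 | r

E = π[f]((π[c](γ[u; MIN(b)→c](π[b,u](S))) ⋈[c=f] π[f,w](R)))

Row counts bottom-up:
  S → 5
  π[b,u](S) → 5
  γ[u; MIN(b)→c](π[b,u](S)) → 4
  π[c](γ[u; MIN(b)→c](π[b,u](S))) → 4
  R → 6
  π[f,w](R) → 6
  (π[c](γ[u; MIN(b)→c](π[b,u](S))) ⋈[c=f] π[f,w](R)) → 1
  π[f]((π[c](γ[u; MIN(b)→c](π[b,u](S))) ⋈[c=f] π[f,w](R))) → 1

|E| = 1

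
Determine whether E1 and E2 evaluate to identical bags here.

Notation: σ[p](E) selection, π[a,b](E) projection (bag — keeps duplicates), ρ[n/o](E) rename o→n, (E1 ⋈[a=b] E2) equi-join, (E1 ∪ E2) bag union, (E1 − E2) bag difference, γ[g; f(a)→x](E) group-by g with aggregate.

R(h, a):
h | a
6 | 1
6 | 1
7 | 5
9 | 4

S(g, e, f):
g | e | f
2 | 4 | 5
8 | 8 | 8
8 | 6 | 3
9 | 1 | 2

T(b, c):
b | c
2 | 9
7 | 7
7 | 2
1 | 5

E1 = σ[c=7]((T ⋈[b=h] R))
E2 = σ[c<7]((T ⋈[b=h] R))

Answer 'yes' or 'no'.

E1 stepwise |·|:
  T → 4
  R → 4
  (T ⋈[b=h] R) → 2
  σ[c=7]((T ⋈[b=h] R)) → 1
E2 stepwise |·|:
  T → 4
  R → 4
  (T ⋈[b=h] R) → 2
  σ[c<7]((T ⋈[b=h] R)) → 1

E1 result:
b | c | h | a
7 | 7 | 7 | 5
E2 result:
b | c | h | a
7 | 2 | 7 | 5
Witness: (7, 2, 7, 5) appears 0× in E1 but 1× in E2.

no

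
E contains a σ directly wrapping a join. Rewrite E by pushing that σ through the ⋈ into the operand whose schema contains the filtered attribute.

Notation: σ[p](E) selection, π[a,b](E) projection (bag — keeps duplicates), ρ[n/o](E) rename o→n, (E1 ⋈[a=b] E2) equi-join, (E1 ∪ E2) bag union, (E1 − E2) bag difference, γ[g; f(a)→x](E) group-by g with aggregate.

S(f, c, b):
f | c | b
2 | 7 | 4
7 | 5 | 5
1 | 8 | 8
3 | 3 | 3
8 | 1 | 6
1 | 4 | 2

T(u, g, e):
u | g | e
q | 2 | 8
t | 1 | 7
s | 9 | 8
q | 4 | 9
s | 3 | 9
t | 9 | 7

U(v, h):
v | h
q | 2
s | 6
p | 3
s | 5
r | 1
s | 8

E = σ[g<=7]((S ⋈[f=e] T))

σ filters on g, owned by the right side.
E' = (S ⋈[f=e] σ[g<=7](T))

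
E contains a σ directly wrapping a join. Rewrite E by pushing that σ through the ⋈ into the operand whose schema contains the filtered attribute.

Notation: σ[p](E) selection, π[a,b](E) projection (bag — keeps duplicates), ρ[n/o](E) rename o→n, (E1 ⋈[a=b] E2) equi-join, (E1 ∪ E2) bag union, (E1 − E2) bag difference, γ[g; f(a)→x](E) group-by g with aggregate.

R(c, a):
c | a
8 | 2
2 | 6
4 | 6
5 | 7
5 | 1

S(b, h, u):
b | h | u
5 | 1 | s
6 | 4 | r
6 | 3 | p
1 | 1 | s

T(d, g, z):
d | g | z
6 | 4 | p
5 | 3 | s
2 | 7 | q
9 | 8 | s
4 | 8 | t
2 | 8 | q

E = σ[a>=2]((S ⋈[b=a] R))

σ filters on a, owned by the right side.
E' = (S ⋈[b=a] σ[a>=2](R))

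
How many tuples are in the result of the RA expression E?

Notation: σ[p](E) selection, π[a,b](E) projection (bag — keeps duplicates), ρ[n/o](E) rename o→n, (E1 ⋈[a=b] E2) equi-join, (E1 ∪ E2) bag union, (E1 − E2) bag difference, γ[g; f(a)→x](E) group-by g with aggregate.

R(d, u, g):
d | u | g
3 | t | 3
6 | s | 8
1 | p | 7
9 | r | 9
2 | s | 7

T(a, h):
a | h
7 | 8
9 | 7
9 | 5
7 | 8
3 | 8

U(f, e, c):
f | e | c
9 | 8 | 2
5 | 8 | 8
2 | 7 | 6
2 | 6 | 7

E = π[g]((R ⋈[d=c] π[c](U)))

Subexpression sizes:
  R → 5
  U → 4
  π[c](U) → 4
  (R ⋈[d=c] π[c](U)) → 2
  π[g]((R ⋈[d=c] π[c](U))) → 2

|E| = 2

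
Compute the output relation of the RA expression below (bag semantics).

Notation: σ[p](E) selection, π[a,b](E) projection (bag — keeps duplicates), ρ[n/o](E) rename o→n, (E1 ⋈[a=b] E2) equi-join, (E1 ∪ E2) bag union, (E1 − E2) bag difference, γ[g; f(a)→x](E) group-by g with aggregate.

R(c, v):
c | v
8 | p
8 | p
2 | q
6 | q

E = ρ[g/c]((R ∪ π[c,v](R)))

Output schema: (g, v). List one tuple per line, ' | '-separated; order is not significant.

Subexpression sizes:
  R → 4
  R → 4
  π[c,v](R) → 4
  (R ∪ π[c,v](R)) → 8
  ρ[g/c]((R ∪ π[c,v](R))) → 8

== RESULT ==
g | v
2 | q
2 | q
6 | q
6 | q
8 | p
8 | p
8 | p
8 | p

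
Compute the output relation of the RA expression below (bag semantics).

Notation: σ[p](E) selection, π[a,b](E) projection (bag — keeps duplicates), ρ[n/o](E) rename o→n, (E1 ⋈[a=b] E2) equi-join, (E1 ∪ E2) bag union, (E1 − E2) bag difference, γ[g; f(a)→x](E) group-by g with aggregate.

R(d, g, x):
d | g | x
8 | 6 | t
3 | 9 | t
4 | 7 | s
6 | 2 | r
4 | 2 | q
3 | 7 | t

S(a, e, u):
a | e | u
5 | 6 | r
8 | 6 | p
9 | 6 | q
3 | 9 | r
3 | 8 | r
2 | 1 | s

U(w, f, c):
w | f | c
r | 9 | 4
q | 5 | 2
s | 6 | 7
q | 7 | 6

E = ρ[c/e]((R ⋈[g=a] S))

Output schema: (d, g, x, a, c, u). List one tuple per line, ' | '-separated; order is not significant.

Stepwise |·|:
  R → 6
  S → 6
  (R ⋈[g=a] S) → 3
  ρ[c/e]((R ⋈[g=a] S)) → 3

== RESULT ==
d | g | x | a | c | u
3 | 9 | t | 9 | 6 | q
4 | 2 | q | 2 | 1 | s
6 | 2 | r | 2 | 1 | s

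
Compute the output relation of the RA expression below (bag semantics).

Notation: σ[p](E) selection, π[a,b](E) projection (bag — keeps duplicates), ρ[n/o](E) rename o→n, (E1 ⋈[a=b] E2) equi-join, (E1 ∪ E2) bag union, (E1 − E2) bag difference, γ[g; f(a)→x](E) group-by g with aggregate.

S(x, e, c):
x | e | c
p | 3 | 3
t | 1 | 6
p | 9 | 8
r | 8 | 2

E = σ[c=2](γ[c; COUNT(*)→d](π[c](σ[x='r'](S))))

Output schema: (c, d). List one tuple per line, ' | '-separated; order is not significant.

Row counts bottom-up:
  S → 4
  σ[x='r'](S) → 1
  π[c](σ[x='r'](S)) → 1
  γ[c; COUNT(*)→d](π[c](σ[x='r'](S))) → 1
  σ[c=2](γ[c; COUNT(*)→d](π[c](σ[x='r'](S)))) → 1

== RESULT ==
c | d
2 | 1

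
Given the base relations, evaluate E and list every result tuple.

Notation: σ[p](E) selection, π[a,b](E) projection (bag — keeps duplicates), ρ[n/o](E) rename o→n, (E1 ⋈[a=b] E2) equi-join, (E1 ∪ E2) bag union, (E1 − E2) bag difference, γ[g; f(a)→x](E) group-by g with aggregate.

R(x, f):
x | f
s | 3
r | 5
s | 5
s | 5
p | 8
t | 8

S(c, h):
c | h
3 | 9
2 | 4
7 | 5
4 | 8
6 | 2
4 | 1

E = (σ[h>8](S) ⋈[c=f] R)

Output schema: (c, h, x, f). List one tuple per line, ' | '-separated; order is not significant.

Subexpression sizes:
  S → 6
  σ[h>8](S) → 1
  R → 6
  (σ[h>8](S) ⋈[c=f] R) → 1

== RESULT ==
c | h | x | f
3 | 9 | s | 3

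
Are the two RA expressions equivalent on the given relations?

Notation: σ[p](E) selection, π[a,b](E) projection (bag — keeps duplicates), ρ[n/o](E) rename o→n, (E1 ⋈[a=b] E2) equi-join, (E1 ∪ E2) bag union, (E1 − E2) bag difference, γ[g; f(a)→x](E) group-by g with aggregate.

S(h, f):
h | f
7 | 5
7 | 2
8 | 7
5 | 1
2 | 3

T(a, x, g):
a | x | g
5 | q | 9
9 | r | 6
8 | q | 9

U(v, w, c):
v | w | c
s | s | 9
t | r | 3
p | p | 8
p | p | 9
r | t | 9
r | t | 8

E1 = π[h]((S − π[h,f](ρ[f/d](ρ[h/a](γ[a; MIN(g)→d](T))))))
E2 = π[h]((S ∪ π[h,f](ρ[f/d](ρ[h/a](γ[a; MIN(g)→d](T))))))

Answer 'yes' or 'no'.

E1 row counts bottom-up:
  S → 5
  T → 3
  γ[a; MIN(g)→d](T) → 3
  ρ[h/a](γ[a; MIN(g)→d](T)) → 3
  ρ[f/d](ρ[h/a](γ[a; MIN(g)→d](T))) → 3
  π[h,f](ρ[f/d](ρ[h/a](γ[a; MIN(g)→d](T)))) → 3
  (S − π[h,f](ρ[f/d](ρ[h/a](γ[a; MIN(g)→d](T))))) → 5
  π[h]((S − π[h,f](ρ[f/d](ρ[h/a](γ[a; MIN(g)→d](T)))))) → 5
E2 row counts bottom-up:
  S → 5
  T → 3
  γ[a; MIN(g)→d](T) → 3
  ρ[h/a](γ[a; MIN(g)→d](T)) → 3
  ρ[f/d](ρ[h/a](γ[a; MIN(g)→d](T))) → 3
  π[h,f](ρ[f/d](ρ[h/a](γ[a; MIN(g)→d](T)))) → 3
  (S ∪ π[h,f](ρ[f/d](ρ[h/a](γ[a; MIN(g)→d](T))))) → 8
  π[h]((S ∪ π[h,f](ρ[f/d](ρ[h/a](γ[a; MIN(g)→d](T)))))) → 8

E1 result:
h
2
5
7
7
8
E2 result:
h
2
5
5
7
7
8
8
9
Witness: (5,) appears 1× in E1 but 2× in E2.

no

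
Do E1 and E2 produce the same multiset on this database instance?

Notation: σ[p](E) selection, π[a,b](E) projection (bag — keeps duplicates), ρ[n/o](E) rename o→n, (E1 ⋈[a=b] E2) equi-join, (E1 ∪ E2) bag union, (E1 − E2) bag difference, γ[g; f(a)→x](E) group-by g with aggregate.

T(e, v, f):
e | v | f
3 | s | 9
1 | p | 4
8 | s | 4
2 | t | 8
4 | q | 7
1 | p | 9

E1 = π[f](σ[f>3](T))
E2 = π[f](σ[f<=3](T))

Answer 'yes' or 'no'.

E1 stepwise |·|:
  T → 6
  σ[f>3](T) → 6
  π[f](σ[f>3](T)) → 6
E2 stepwise |·|:
  T → 6
  σ[f<=3](T) → 0
  π[f](σ[f<=3](T)) → 0

E1 result:
f
4
4
7
8
9
9
E2 result:
f
(0 rows)
Witness: (7,) appears 1× in E1 but 0× in E2.

no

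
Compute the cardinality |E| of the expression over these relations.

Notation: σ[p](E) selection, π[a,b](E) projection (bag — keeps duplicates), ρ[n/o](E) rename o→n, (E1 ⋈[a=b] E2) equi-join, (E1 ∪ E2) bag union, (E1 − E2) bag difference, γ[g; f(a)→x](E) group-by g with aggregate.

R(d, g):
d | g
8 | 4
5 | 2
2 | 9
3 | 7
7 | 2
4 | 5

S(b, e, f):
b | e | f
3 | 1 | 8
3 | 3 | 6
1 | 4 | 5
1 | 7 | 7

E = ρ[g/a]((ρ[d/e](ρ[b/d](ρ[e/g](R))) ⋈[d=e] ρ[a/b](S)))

Row counts bottom-up:
  R → 6
  ρ[e/g](R) → 6
  ρ[b/d](ρ[e/g](R)) → 6
  ρ[d/e](ρ[b/d](ρ[e/g](R))) → 6
  S → 4
  ρ[a/b](S) → 4
  (ρ[d/e](ρ[b/d](ρ[e/g](R))) ⋈[d=e] ρ[a/b](S)) → 2
  ρ[g/a]((ρ[d/e](ρ[b/d](ρ[e/g](R))) ⋈[d=e] ρ[a/b](S))) → 2

|E| = 2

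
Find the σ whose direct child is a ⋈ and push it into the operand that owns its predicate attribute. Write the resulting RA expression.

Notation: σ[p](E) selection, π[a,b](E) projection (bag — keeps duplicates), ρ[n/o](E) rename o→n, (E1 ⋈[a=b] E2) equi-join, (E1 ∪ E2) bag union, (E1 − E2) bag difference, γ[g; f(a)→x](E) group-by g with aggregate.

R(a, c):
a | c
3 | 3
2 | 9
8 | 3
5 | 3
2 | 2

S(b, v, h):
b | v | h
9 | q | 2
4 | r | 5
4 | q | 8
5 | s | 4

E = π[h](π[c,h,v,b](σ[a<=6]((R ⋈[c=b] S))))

σ filters on a, owned by the left side.
E' = π[h](π[c,h,v,b]((σ[a<=6](R) ⋈[c=b] S)))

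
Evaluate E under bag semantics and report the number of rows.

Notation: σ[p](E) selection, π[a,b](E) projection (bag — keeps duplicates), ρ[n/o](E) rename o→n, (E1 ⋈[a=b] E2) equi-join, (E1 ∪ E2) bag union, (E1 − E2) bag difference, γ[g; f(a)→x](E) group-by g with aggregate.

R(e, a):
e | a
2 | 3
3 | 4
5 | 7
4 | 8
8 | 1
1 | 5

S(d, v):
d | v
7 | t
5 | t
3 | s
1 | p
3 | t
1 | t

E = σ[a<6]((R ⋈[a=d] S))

Row counts bottom-up:
  R → 6
  S → 6
  (R ⋈[a=d] S) → 6
  σ[a<6]((R ⋈[a=d] S)) → 5

|E| = 5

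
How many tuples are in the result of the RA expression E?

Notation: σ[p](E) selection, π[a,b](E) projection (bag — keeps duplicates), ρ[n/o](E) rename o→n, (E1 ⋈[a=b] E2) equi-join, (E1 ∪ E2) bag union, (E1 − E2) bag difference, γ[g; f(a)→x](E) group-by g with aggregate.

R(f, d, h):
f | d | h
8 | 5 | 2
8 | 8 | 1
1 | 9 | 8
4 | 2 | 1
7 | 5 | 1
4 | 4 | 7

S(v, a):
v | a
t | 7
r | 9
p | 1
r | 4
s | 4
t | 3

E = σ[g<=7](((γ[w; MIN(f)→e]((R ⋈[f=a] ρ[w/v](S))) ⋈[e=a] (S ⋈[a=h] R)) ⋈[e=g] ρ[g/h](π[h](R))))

Row counts bottom-up:
  R → 6
  S → 6
  ρ[w/v](S) → 6
  (R ⋈[f=a] ρ[w/v](S)) → 6
  γ[w; MIN(f)→e]((R ⋈[f=a] ρ[w/v](S))) → 4
  S → 6
  R → 6
  (S ⋈[a=h] R) → 4
  (γ[w; MIN(f)→e]((R ⋈[f=a] ρ[w/v](S))) ⋈[e=a] (S ⋈[a=h] R)) → 4
  R → 6
  π[h](R) → 6
  ρ[g/h](π[h](R)) → 6
  ((γ[w; MIN(f)→e]((R ⋈[f=a] ρ[w/v](S))) ⋈[e=a] (S ⋈[a=h] R)) ⋈[e=g] ρ[g/h](π[h](R))) → 10
  σ[g<=7](((γ[w; MIN(f)→e]((R ⋈[f=a] ρ[w/v](S))) ⋈[e=a] (S ⋈[a=h] R)) ⋈[e=g] ρ[g/h](π[h](R)))) → 10

|E| = 10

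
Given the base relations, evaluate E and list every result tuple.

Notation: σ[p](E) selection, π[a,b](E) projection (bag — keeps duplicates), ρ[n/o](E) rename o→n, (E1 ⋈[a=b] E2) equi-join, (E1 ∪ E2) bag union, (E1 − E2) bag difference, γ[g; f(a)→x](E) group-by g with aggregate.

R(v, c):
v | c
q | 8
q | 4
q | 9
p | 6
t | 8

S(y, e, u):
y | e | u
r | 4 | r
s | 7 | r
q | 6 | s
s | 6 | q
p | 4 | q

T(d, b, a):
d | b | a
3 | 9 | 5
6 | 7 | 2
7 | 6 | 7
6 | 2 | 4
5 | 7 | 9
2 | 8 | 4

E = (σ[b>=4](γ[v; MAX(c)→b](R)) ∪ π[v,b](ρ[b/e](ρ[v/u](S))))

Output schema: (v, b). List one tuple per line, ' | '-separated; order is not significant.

Row counts bottom-up:
  R → 5
  γ[v; MAX(c)→b](R) → 3
  σ[b>=4](γ[v; MAX(c)→b](R)) → 3
  S → 5
  ρ[v/u](S) → 5
  ρ[b/e](ρ[v/u](S)) → 5
  π[v,b](ρ[b/e](ρ[v/u](S))) → 5
  (σ[b>=4](γ[v; MAX(c)→b](R)) ∪ π[v,b](ρ[b/e](ρ[v/u](S)))) → 8

== RESULT ==
v | b
p | 6
q | 4
q | 6
q | 9
r | 4
r | 7
s | 6
t | 8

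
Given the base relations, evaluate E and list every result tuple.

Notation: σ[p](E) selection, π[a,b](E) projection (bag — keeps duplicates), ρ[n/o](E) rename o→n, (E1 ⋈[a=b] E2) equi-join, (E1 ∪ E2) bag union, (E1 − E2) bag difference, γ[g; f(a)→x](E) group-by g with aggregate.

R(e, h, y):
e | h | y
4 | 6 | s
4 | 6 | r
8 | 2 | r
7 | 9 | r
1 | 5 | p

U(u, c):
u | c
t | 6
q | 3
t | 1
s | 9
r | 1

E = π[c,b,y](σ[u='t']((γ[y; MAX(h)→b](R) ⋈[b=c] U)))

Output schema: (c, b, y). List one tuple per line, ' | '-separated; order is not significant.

Row counts bottom-up:
  R → 5
  γ[y; MAX(h)→b](R) → 3
  U → 5
  (γ[y; MAX(h)→b](R) ⋈[b=c] U) → 2
  σ[u='t']((γ[y; MAX(h)→b](R) ⋈[b=c] U)) → 1
  π[c,b,y](σ[u='t']((γ[y; MAX(h)→b](R) ⋈[b=c] U))) → 1

== RESULT ==
c | b | y
6 | 6 | s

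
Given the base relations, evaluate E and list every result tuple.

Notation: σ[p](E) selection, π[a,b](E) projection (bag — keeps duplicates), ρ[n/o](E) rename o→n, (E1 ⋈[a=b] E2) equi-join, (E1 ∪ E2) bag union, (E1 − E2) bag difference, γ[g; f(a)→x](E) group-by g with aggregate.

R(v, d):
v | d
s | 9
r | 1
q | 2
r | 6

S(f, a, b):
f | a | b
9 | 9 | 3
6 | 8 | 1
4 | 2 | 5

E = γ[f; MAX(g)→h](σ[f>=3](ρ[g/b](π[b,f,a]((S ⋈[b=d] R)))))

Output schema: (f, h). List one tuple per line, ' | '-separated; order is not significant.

Per-node cardinality:
  S → 3
  R → 4
  (S ⋈[b=d] R) → 1
  π[b,f,a]((S ⋈[b=d] R)) → 1
  ρ[g/b](π[b,f,a]((S ⋈[b=d] R))) → 1
  σ[f>=3](ρ[g/b](π[b,f,a]((S ⋈[b=d] R)))) → 1
  γ[f; MAX(g)→h](σ[f>=3](ρ[g/b](π[b,f,a]((S ⋈[b=d] R))))) → 1

== RESULT ==
f | h
6 | 1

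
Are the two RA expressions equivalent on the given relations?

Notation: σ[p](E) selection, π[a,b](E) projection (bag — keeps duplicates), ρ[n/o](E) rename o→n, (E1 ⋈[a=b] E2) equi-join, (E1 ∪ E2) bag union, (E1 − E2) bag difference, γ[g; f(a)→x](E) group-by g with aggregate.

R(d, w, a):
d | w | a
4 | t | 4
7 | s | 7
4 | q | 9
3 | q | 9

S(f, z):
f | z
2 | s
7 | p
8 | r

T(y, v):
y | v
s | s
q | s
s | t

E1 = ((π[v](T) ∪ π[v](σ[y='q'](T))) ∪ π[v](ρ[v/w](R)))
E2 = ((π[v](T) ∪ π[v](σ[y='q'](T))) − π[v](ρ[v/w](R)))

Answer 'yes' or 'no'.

E1 per-node cardinality:
  T → 3
  π[v](T) → 3
  T → 3
  σ[y='q'](T) → 1
  π[v](σ[y='q'](T)) → 1
  (π[v](T) ∪ π[v](σ[y='q'](T))) → 4
  R → 4
  ρ[v/w](R) → 4
  π[v](ρ[v/w](R)) → 4
  ((π[v](T) ∪ π[v](σ[y='q'](T))) ∪ π[v](ρ[v/w](R))) → 8
E2 per-node cardinality:
  T → 3
  π[v](T) → 3
  T → 3
  σ[y='q'](T) → 1
  π[v](σ[y='q'](T)) → 1
  (π[v](T) ∪ π[v](σ[y='q'](T))) → 4
  R → 4
  ρ[v/w](R) → 4
  π[v](ρ[v/w](R)) → 4
  ((π[v](T) ∪ π[v](σ[y='q'](T))) − π[v](ρ[v/w](R))) → 2

E1 result:
v
q
q
s
s
s
s
t
t
E2 result:
v
s
s
Witness: ('t',) appears 2× in E1 but 0× in E2.

no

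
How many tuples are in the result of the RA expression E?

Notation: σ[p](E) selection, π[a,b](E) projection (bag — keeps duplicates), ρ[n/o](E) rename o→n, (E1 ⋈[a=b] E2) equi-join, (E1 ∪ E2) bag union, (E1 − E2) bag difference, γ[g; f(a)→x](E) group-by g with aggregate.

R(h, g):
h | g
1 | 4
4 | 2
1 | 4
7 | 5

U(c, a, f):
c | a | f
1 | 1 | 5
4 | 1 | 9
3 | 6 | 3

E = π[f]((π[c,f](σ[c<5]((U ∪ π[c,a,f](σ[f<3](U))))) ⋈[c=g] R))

Row counts bottom-up:
  U → 3
  U → 3
  σ[f<3](U) → 0
  π[c,a,f](σ[f<3](U)) → 0
  (U ∪ π[c,a,f](σ[f<3](U))) → 3
  σ[c<5]((U ∪ π[c,a,f](σ[f<3](U)))) → 3
  π[c,f](σ[c<5]((U ∪ π[c,a,f](σ[f<3](U))))) → 3
  R → 4
  (π[c,f](σ[c<5]((U ∪ π[c,a,f](σ[f<3](U))))) ⋈[c=g] R) → 2
  π[f]((π[c,f](σ[c<5]((U ∪ π[c,a,f](σ[f<3](U))))) ⋈[c=g] R)) → 2

|E| = 2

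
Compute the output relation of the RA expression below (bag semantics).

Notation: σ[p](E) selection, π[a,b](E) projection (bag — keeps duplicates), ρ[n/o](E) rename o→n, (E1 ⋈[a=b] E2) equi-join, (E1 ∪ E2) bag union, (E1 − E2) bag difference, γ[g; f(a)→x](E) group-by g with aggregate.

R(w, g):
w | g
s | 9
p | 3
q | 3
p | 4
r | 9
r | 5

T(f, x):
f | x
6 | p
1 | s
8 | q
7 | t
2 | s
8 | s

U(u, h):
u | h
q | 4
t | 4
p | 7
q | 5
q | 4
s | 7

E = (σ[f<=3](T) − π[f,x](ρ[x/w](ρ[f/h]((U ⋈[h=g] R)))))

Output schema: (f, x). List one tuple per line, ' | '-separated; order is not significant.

Row counts bottom-up:
  T → 6
  σ[f<=3](T) → 2
  U → 6
  R → 6
  (U ⋈[h=g] R) → 4
  ρ[f/h]((U ⋈[h=g] R)) → 4
  ρ[x/w](ρ[f/h]((U ⋈[h=g] R))) → 4
  π[f,x](ρ[x/w](ρ[f/h]((U ⋈[h=g] R)))) → 4
  (σ[f<=3](T) − π[f,x](ρ[x/w](ρ[f/h]((U ⋈[h=g] R))))) → 2

== RESULT ==
f | x
1 | s
2 | s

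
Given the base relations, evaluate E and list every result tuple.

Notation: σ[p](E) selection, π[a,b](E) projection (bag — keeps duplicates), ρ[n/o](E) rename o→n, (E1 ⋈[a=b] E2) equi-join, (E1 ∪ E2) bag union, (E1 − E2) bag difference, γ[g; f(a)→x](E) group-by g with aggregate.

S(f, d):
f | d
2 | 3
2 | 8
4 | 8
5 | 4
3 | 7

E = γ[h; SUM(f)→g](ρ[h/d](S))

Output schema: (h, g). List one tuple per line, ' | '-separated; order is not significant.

Subexpression sizes:
  S → 5
  ρ[h/d](S) → 5
  γ[h; SUM(f)→g](ρ[h/d](S)) → 4

== RESULT ==
h | g
3 | 2
4 | 5
7 | 3
8 | 6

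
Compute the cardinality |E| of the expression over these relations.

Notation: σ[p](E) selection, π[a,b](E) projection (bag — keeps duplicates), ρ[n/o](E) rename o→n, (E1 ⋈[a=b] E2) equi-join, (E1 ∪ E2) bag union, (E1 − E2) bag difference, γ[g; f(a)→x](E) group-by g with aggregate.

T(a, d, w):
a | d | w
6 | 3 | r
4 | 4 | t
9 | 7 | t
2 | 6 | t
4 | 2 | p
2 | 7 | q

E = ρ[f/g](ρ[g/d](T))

Stepwise |·|:
  T → 6
  ρ[g/d](T) → 6
  ρ[f/g](ρ[g/d](T)) → 6

|E| = 6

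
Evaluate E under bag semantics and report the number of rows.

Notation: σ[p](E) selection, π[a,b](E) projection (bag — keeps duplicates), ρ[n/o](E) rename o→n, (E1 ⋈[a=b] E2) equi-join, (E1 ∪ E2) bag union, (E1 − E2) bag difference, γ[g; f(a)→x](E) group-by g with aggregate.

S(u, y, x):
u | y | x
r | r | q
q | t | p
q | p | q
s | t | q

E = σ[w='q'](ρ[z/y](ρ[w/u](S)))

Per-node cardinality:
  S → 4
  ρ[w/u](S) → 4
  ρ[z/y](ρ[w/u](S)) → 4
  σ[w='q'](ρ[z/y](ρ[w/u](S))) → 2

|E| = 2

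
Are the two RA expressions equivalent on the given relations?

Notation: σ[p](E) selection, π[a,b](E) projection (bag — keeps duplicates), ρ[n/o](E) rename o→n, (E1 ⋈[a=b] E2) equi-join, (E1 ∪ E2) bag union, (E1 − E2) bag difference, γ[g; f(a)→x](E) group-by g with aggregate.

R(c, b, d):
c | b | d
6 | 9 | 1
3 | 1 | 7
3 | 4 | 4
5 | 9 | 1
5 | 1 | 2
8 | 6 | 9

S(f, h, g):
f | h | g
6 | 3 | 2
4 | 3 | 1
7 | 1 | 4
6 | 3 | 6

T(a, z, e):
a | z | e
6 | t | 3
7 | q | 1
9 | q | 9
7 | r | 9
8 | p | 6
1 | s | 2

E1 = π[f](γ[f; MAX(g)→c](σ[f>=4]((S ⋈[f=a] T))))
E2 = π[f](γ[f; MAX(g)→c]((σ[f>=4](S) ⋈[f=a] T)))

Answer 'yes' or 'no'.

E1 subexpression sizes:
  S → 4
  T → 6
  (S ⋈[f=a] T) → 4
  σ[f>=4]((S ⋈[f=a] T)) → 4
  γ[f; MAX(g)→c](σ[f>=4]((S ⋈[f=a] T))) → 2
  π[f](γ[f; MAX(g)→c](σ[f>=4]((S ⋈[f=a] T)))) → 2
E2 subexpression sizes:
  S → 4
  σ[f>=4](S) → 4
  T → 6
  (σ[f>=4](S) ⋈[f=a] T) → 4
  γ[f; MAX(g)→c]((σ[f>=4](S) ⋈[f=a] T)) → 2
  π[f](γ[f; MAX(g)→c]((σ[f>=4](S) ⋈[f=a] T))) → 2

E1 and E2 produce the same multiset:
f
6
7

yes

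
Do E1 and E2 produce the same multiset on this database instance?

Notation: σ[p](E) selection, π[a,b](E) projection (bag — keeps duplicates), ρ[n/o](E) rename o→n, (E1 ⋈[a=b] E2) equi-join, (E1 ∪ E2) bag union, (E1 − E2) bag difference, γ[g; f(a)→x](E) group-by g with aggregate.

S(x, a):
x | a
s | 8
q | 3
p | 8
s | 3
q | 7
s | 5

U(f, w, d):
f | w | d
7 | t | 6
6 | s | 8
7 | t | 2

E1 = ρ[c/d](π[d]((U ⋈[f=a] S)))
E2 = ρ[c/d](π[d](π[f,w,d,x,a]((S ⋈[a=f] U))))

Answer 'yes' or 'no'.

E1 stepwise |·|:
  U → 3
  S → 6
  (U ⋈[f=a] S) → 2
  π[d]((U ⋈[f=a] S)) → 2
  ρ[c/d](π[d]((U ⋈[f=a] S))) → 2
E2 stepwise |·|:
  S → 6
  U → 3
  (S ⋈[a=f] U) → 2
  π[f,w,d,x,a]((S ⋈[a=f] U)) → 2
  π[d](π[f,w,d,x,a]((S ⋈[a=f] U))) → 2
  ρ[c/d](π[d](π[f,w,d,x,a]((S ⋈[a=f] U)))) → 2

E1 and E2 produce the same multiset:
c
2
6

yes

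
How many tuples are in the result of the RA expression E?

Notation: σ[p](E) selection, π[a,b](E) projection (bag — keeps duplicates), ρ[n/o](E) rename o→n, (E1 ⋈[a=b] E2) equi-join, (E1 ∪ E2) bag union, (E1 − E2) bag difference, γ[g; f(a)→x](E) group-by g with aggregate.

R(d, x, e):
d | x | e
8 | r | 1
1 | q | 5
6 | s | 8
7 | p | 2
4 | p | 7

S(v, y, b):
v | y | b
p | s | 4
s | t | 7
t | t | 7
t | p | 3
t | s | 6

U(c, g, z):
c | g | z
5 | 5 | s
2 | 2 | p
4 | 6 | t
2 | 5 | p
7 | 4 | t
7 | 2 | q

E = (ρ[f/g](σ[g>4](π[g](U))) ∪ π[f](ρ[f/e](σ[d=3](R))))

Row counts bottom-up:
  U → 6
  π[g](U) → 6
  σ[g>4](π[g](U)) → 3
  ρ[f/g](σ[g>4](π[g](U))) → 3
  R → 5
  σ[d=3](R) → 0
  ρ[f/e](σ[d=3](R)) → 0
  π[f](ρ[f/e](σ[d=3](R))) → 0
  (ρ[f/g](σ[g>4](π[g](U))) ∪ π[f](ρ[f/e](σ[d=3](R)))) → 3

|E| = 3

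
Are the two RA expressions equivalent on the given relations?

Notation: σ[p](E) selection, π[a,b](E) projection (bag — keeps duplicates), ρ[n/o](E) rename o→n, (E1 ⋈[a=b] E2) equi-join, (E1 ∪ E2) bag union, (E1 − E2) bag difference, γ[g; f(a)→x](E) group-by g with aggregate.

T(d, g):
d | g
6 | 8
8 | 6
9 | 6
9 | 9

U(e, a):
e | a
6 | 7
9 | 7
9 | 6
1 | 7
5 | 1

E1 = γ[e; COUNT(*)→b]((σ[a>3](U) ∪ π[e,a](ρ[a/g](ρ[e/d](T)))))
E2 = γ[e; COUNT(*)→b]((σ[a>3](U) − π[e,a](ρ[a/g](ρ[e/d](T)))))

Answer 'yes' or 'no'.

E1 subexpression sizes:
  U → 5
  σ[a>3](U) → 4
  T → 4
  ρ[e/d](T) → 4
  ρ[a/g](ρ[e/d](T)) → 4
  π[e,a](ρ[a/g](ρ[e/d](T))) → 4
  (σ[a>3](U) ∪ π[e,a](ρ[a/g](ρ[e/d](T)))) → 8
  γ[e; COUNT(*)→b]((σ[a>3](U) ∪ π[e,a](ρ[a/g](ρ[e/d](T))))) → 4
E2 subexpression sizes:
  U → 5
  σ[a>3](U) → 4
  T → 4
  ρ[e/d](T) → 4
  ρ[a/g](ρ[e/d](T)) → 4
  π[e,a](ρ[a/g](ρ[e/d](T))) → 4
  (σ[a>3](U) − π[e,a](ρ[a/g](ρ[e/d](T)))) → 3
  γ[e; COUNT(*)→b]((σ[a>3](U) − π[e,a](ρ[a/g](ρ[e/d](T))))) → 3

E1 result:
e | b
1 | 1
6 | 2
8 | 1
9 | 4
E2 result:
e | b
1 | 1
6 | 1
9 | 1
Witness: (6, 2) appears 1× in E1 but 0× in E2.

no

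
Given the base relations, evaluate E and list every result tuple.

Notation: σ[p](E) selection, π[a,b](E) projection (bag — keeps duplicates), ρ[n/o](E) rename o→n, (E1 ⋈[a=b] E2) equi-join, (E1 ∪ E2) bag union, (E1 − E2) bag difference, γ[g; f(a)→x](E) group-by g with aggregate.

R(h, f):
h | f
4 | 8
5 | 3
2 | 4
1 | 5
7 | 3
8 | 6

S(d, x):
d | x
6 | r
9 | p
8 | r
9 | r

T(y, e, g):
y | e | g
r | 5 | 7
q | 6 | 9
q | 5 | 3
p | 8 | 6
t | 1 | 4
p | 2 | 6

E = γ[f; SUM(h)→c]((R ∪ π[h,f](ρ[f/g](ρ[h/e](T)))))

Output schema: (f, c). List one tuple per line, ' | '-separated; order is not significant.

Per-node cardinality:
  R → 6
  T → 6
  ρ[h/e](T) → 6
  ρ[f/g](ρ[h/e](T)) → 6
  π[h,f](ρ[f/g](ρ[h/e](T))) → 6
  (R ∪ π[h,f](ρ[f/g](ρ[h/e](T)))) → 12
  γ[f; SUM(h)→c]((R ∪ π[h,f](ρ[f/g](ρ[h/e](T))))) → 7

== RESULT ==
f | c
3 | 17
4 | 3
5 | 1
6 | 18
7 | 5
8 | 4
9 | 6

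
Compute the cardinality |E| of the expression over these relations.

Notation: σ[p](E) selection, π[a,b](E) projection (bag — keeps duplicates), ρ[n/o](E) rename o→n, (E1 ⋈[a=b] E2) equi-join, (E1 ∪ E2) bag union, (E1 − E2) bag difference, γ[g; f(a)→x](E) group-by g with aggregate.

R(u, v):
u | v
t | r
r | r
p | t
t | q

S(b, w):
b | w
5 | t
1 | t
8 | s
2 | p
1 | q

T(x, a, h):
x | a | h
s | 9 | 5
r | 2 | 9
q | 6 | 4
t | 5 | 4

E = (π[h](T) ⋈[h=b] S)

Stepwise |·|:
  T → 4
  π[h](T) → 4
  S → 5
  (π[h](T) ⋈[h=b] S) → 1

|E| = 1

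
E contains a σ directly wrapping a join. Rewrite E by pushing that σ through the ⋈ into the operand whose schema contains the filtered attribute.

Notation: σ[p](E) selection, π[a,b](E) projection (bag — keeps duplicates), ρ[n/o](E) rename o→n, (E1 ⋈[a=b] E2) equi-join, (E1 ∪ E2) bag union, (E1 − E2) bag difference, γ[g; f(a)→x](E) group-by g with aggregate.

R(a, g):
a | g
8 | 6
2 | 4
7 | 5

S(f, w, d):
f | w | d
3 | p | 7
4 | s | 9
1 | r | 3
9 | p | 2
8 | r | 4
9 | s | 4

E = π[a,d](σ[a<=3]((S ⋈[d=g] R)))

σ filters on a, owned by the right side.
E' = π[a,d]((S ⋈[d=g] σ[a<=3](R)))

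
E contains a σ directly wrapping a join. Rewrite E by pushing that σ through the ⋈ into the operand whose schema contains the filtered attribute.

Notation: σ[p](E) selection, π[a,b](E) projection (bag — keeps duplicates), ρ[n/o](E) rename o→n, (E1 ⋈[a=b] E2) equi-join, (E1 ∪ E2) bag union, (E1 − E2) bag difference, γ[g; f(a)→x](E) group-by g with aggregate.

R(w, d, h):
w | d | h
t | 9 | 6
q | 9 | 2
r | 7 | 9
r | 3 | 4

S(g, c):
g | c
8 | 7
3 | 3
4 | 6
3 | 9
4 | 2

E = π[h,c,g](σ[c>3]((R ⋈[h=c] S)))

σ filters on c, owned by the right side.
E' = π[h,c,g]((R ⋈[h=c] σ[c>3](S)))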